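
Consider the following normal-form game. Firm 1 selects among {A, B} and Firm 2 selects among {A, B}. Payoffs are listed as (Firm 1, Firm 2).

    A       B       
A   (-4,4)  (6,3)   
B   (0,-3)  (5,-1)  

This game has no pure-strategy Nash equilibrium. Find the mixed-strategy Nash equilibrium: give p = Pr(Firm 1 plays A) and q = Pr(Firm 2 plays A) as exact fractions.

p = 2/3, q = 1/5

Each player's mixing probability is pinned down by making the *other* player indifferent.
Firm 2 indifferent between A and B: p·4 + (1−p)·(-3) = p·3 + (1−p)·(-1) ⟹ (-3) + 7p = (-1) + 4p ⟹ p = 2/3.
Firm 1 indifferent between A and B: q·(-4) + (1−q)·6 = q·0 + (1−q)·5 ⟹ 6 + (-10)q = 5 + (-5)q ⟹ q = 1/5.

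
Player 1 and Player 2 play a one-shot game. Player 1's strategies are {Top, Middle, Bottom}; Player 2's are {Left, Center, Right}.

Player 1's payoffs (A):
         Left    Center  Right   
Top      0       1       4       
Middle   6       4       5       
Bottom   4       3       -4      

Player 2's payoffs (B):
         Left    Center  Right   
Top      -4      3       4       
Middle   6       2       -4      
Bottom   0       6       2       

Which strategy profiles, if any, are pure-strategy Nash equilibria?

(Middle, Left)

Find each player's best response to every opponent strategy; NE are the intersections.
Player 1's best responses — vs Left: Middle (payoff 6); vs Center: Middle (payoff 4); vs Right: Middle (payoff 5).
Player 2's best responses — vs Top: Right (payoff 4); vs Middle: Left (payoff 6); vs Bottom: Center (payoff 6).
The only mutual best response is (Middle, Left); neither player gains by switching there.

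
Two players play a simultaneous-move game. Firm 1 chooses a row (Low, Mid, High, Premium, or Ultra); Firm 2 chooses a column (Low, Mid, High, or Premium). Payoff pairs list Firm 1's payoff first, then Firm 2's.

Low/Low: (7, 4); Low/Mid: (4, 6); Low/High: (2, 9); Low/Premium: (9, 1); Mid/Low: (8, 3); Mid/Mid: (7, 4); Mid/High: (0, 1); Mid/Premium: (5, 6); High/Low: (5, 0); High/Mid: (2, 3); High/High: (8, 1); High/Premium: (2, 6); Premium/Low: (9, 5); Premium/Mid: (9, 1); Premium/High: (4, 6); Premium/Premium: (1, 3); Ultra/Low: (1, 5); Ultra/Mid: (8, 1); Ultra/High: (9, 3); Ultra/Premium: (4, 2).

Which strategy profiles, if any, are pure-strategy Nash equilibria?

Find each player's best response to every opponent strategy; NE are the intersections.
Firm 1's best responses — vs Low: Premium (payoff 9); vs Mid: Premium (payoff 9); vs High: Ultra (payoff 9); vs Premium: Low (payoff 9).
Firm 2's best responses — vs Low: High (payoff 9); vs Mid: Premium (payoff 6); vs High: Premium (payoff 6); vs Premium: High (payoff 6); vs Ultra: Low (payoff 5).
No cell has both players best-responding. For instance, Firm 1's best reply to Mid is Premium, but against Premium Firm 2 prefers High over Mid.

There is no pure-strategy Nash equilibrium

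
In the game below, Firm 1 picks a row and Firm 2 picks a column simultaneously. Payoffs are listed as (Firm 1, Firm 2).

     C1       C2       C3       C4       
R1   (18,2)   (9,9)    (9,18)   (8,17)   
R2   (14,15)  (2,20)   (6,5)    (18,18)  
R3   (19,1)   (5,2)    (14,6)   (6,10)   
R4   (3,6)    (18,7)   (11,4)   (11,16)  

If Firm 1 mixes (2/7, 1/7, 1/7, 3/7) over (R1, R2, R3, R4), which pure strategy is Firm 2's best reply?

Firm 2's best reply maximizes expected payoff against the mix.
C1: (2/7)·2 + (1/7)·15 + (1/7)·1 + (3/7)·6 = 38/7
C2: (2/7)·9 + (1/7)·20 + (1/7)·2 + (3/7)·7 = 61/7
C3: (2/7)·18 + (1/7)·5 + (1/7)·6 + (3/7)·4 = 59/7
C4: (2/7)·17 + (1/7)·18 + (1/7)·10 + (3/7)·16 = 110/7
Highest expected payoff is 110/7, from C4.

C4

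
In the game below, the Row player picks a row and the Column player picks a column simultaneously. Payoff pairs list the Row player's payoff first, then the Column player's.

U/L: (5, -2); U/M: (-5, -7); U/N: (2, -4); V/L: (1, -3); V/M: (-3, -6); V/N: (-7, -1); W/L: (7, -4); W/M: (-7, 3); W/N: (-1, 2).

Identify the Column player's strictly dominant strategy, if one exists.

None

Check whether one of the Column player's strategies beats all alternatives regardless of what the opponent does.
L is not dominant: against V, N gives -1 > -3.
M is not dominant: against U, L gives -2 > -7.
N is not dominant: against U, L gives -2 > -4.
No single strategy is best against every opponent action.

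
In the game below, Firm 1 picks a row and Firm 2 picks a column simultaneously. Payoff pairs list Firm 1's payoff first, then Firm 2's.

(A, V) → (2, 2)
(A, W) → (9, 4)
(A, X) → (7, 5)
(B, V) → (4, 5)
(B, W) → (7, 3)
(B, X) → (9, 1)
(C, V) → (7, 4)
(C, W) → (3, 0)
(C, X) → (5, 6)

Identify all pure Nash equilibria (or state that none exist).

A profile is a Nash equilibrium when each player is best-responding to the other.
Firm 1's best responses — vs V: C (payoff 7); vs W: A (payoff 9); vs X: B (payoff 9).
Firm 2's best responses — vs A: X (payoff 5); vs B: V (payoff 5); vs C: X (payoff 6).
No cell has both players best-responding. For instance, Firm 1's best reply to V is C, but against C Firm 2 prefers X over V.

No pure-strategy Nash equilibrium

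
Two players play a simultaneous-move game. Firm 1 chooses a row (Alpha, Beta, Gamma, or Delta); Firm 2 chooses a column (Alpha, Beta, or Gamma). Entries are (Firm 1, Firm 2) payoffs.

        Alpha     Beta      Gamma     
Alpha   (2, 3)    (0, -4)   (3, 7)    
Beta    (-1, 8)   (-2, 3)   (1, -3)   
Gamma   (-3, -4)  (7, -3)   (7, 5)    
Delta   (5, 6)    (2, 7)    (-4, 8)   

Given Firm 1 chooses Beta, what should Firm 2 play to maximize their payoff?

Alpha

With Firm 1 fixed at Beta, Firm 2's payoffs are: Alpha → 8, Beta → 3, Gamma → -3.
The maximum is 8, achieved by Alpha.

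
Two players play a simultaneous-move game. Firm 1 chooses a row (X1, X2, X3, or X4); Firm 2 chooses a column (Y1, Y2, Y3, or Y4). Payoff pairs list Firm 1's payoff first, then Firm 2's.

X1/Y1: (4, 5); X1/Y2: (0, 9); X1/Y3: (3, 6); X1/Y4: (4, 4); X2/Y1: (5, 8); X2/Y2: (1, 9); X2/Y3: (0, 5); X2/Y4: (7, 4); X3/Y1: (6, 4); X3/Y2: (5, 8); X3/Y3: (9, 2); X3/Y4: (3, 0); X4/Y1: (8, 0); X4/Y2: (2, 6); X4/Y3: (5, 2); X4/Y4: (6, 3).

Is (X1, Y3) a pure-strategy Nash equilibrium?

No

Holding Firm 2 at Y3: Firm 1 gets 3 from X1 but could get 9 by switching to X3. Firm 1 has a profitable deviation.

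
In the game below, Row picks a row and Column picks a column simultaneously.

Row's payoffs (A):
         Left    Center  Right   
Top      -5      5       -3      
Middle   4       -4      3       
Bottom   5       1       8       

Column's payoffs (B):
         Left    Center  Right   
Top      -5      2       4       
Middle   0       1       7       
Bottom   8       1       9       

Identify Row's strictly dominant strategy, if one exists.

None

A strategy is strictly dominant if it gives Row a strictly higher payoff than every other strategy, against every choice by the opponent.
Top is not dominant: against Left, Middle gives 4 > -5.
Middle is not dominant: against Left, Bottom gives 5 > 4.
Bottom is not dominant: against Center, Top gives 5 > 1.
No single strategy is best against every opponent action.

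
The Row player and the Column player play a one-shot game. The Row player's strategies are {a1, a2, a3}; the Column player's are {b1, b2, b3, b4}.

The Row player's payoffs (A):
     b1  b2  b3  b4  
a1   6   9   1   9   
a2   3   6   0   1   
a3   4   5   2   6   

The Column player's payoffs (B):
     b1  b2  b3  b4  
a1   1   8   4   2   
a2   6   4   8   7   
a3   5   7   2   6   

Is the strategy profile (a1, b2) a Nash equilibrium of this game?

Yes

Holding the Column player at b2: the Row player gets 9 from a1, versus 6 from a2, 5 from a3. No profitable deviation for the Row player.
Holding the Row player at a1: the Column player gets 8 from b2, versus 1 from b1, 4 from b3, 2 from b4. No profitable deviation for the Column player either.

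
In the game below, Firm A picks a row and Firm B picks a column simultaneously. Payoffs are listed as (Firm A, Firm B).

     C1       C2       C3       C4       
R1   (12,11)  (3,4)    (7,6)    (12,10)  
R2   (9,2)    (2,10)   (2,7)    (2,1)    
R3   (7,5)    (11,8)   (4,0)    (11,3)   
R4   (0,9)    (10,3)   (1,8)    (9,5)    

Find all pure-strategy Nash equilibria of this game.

(R1, C1) and (R3, C2)

Find each player's best response to every opponent strategy; NE are the intersections.
Firm A's best responses — vs C1: R1 (payoff 12); vs C2: R3 (payoff 11); vs C3: R1 (payoff 7); vs C4: R1 (payoff 12).
Firm B's best responses — vs R1: C1 (payoff 11); vs R2: C2 (payoff 10); vs R3: C2 (payoff 8); vs R4: C1 (payoff 9).
Mutual best responses occur at (R1, C1) and (R3, C2); at each, neither player gains by switching.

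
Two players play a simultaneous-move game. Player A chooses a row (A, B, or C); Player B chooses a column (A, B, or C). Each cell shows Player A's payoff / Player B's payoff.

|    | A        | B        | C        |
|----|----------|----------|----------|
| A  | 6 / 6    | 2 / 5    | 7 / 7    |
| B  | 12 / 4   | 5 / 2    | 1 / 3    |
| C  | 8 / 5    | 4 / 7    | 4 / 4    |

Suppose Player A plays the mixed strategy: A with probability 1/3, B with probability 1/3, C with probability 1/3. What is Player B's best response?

A

Player B's best reply maximizes expected payoff against the mix.
A: (1/3)·6 + (1/3)·4 + (1/3)·5 = 5
B: (1/3)·5 + (1/3)·2 + (1/3)·7 = 14/3
C: (1/3)·7 + (1/3)·3 + (1/3)·4 = 14/3
Highest expected payoff is 5, from A.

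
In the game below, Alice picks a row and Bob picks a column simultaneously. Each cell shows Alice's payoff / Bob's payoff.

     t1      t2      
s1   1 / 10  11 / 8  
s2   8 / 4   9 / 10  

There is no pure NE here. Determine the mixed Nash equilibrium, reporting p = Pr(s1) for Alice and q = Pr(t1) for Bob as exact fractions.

In a mixed NE each player is indifferent between their pure strategies, so the opponent's mix sets the indifference.
Bob indifferent between t1 and t2: p·10 + (1−p)·4 = p·8 + (1−p)·10 ⟹ 4 + 6p = 10 + (-2)p ⟹ p = 3/4.
Alice indifferent between s1 and s2: q·1 + (1−q)·11 = q·8 + (1−q)·9 ⟹ 11 + (-10)q = 9 + (-1)q ⟹ q = 2/9.

p = 3/4, q = 2/9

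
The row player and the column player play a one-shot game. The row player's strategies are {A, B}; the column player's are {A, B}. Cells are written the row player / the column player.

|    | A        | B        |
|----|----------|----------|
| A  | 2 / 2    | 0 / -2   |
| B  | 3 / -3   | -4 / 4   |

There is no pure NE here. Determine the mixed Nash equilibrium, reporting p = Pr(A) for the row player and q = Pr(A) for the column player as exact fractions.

In a mixed NE each player is indifferent between their pure strategies, so the opponent's mix sets the indifference.
The column player indifferent between A and B: p·2 + (1−p)·(-3) = p·(-2) + (1−p)·4 ⟹ (-3) + 5p = 4 + (-6)p ⟹ p = 7/11.
The row player indifferent between A and B: q·2 + (1−q)·0 = q·3 + (1−q)·(-4) ⟹ 0 + 2q = (-4) + 7q ⟹ q = 4/5.

p = 7/11, q = 4/5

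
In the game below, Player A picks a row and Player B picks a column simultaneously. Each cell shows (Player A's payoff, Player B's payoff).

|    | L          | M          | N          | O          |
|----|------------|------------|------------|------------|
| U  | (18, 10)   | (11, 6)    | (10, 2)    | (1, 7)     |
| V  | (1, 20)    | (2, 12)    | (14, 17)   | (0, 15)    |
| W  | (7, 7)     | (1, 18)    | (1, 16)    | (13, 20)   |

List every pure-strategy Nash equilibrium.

Check mutual best responses: a cell is a NE iff neither player can gain by unilaterally deviating.
Player A's best responses — vs L: U (payoff 18); vs M: U (payoff 11); vs N: V (payoff 14); vs O: W (payoff 13).
Player B's best responses — vs U: L (payoff 10); vs V: L (payoff 20); vs W: O (payoff 20).
Mutual best responses occur at (U, L) and (W, O); at each, neither player gains by switching.

(U, L) and (W, O)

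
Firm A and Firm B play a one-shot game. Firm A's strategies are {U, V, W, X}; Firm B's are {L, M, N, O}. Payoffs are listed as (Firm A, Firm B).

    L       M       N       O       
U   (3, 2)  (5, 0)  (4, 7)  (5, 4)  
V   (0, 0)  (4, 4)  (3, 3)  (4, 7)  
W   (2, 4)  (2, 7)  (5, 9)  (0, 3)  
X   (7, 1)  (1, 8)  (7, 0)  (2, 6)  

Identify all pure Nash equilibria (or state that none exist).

Check mutual best responses: a cell is a NE iff neither player can gain by unilaterally deviating.
Firm A's best responses — vs L: X (payoff 7); vs M: U (payoff 5); vs N: X (payoff 7); vs O: U (payoff 5).
Firm B's best responses — vs U: N (payoff 7); vs V: O (payoff 7); vs W: N (payoff 9); vs X: M (payoff 8).
No cell has both players best-responding. For instance, Firm A's best reply to N is X, but against X Firm B prefers M over N.

None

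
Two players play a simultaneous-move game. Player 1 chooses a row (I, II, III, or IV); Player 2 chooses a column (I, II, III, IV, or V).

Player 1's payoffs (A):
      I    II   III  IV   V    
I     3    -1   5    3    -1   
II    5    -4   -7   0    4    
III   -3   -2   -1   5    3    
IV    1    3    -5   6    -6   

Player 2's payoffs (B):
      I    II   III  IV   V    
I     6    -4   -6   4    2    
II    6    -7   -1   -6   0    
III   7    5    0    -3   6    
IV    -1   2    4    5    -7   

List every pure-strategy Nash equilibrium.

Check mutual best responses: a cell is a NE iff neither player can gain by unilaterally deviating.
Player 1's best responses — vs I: II (payoff 5); vs II: IV (payoff 3); vs III: I (payoff 5); vs IV: IV (payoff 6); vs V: II (payoff 4).
Player 2's best responses — vs I: I (payoff 6); vs II: I (payoff 6); vs III: I (payoff 7); vs IV: IV (payoff 5).
Mutual best responses occur at (II, I) and (IV, IV); at each, neither player gains by switching.

(II, I) and (IV, IV)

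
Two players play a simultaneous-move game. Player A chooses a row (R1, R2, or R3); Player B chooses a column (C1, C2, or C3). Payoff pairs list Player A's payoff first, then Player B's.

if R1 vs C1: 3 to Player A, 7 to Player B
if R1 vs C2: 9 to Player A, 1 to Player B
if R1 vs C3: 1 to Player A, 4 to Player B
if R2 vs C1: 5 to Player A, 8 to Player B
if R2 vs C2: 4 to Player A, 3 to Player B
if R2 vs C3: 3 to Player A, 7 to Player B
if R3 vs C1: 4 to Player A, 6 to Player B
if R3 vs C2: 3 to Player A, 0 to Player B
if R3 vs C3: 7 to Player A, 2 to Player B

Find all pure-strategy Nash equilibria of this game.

Check mutual best responses: a cell is a NE iff neither player can gain by unilaterally deviating.
Player A's best responses — vs C1: R2 (payoff 5); vs C2: R1 (payoff 9); vs C3: R3 (payoff 7).
Player B's best responses — vs R1: C1 (payoff 7); vs R2: C1 (payoff 8); vs R3: C1 (payoff 6).
The only mutual best response is (R2, C1); neither player gains by switching there.

(R2, C1)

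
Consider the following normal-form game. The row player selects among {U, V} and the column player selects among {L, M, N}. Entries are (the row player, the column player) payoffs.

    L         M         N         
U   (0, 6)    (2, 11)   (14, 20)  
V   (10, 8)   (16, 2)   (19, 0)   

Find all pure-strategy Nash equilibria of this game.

(V, L)

A profile is a Nash equilibrium when each player is best-responding to the other.
The row player's best responses — vs L: V (payoff 10); vs M: V (payoff 16); vs N: V (payoff 19).
The column player's best responses — vs U: N (payoff 20); vs V: L (payoff 8).
The only mutual best response is (V, L); neither player gains by switching there.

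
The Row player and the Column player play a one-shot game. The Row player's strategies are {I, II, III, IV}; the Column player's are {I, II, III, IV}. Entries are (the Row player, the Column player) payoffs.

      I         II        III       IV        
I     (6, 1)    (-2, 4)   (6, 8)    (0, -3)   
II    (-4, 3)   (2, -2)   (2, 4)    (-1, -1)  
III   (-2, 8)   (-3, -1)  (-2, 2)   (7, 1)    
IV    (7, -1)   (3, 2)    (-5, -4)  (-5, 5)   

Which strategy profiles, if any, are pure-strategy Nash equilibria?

A profile is a Nash equilibrium when each player is best-responding to the other.
The Row player's best responses — vs I: IV (payoff 7); vs II: IV (payoff 3); vs III: I (payoff 6); vs IV: III (payoff 7).
The Column player's best responses — vs I: III (payoff 8); vs II: III (payoff 4); vs III: I (payoff 8); vs IV: IV (payoff 5).
The only mutual best response is (I, III); neither player gains by switching there.

(I, III)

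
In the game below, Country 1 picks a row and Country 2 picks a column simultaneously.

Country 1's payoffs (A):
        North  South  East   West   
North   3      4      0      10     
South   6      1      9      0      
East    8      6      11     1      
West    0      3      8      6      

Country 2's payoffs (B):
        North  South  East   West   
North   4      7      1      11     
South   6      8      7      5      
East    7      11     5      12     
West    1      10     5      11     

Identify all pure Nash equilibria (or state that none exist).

(North, West)

A profile is a Nash equilibrium when each player is best-responding to the other.
Country 1's best responses — vs North: East (payoff 8); vs South: East (payoff 6); vs East: East (payoff 11); vs West: North (payoff 10).
Country 2's best responses — vs North: West (payoff 11); vs South: South (payoff 8); vs East: West (payoff 12); vs West: West (payoff 11).
The only mutual best response is (North, West); neither player gains by switching there.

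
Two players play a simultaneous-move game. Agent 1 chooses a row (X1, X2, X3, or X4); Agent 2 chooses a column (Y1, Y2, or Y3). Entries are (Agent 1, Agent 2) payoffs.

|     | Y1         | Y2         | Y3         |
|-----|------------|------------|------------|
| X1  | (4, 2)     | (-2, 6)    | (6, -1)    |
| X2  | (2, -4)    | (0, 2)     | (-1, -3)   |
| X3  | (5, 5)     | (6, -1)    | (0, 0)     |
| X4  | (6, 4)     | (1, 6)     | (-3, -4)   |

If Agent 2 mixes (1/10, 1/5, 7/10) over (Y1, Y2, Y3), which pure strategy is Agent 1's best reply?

X1

Compute Agent 1's expected payoff from each pure strategy against the given mix.
X1: (1/10)·4 + (1/5)·(-2) + (7/10)·6 = 21/5
X2: (1/10)·2 + (1/5)·0 + (7/10)·(-1) = -1/2
X3: (1/10)·5 + (1/5)·6 + (7/10)·0 = 17/10
X4: (1/10)·6 + (1/5)·1 + (7/10)·(-3) = -13/10
Highest expected payoff is 21/5, from X1.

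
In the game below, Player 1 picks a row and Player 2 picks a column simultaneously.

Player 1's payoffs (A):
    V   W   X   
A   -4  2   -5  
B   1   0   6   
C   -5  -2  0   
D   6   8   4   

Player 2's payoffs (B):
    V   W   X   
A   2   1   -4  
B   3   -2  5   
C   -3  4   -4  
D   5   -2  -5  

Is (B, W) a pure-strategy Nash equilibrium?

Holding Player 2 at W: Player 1 gets 0 from B but could get 8 by switching to D. Player 1 has a profitable deviation.

No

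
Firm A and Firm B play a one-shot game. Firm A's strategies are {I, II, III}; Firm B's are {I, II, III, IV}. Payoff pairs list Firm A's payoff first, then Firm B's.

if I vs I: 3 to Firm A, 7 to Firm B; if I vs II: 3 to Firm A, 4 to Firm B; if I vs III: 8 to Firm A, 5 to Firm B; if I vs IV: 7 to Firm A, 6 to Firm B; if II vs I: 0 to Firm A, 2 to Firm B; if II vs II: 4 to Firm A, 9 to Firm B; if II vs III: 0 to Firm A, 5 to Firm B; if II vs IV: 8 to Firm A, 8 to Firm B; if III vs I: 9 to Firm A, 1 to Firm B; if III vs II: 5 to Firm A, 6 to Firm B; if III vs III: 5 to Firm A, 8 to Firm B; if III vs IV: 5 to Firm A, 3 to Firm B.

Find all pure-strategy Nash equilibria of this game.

There is no pure-strategy Nash equilibrium

Find each player's best response to every opponent strategy; NE are the intersections.
Firm A's best responses — vs I: III (payoff 9); vs II: III (payoff 5); vs III: I (payoff 8); vs IV: II (payoff 8).
Firm B's best responses — vs I: I (payoff 7); vs II: II (payoff 9); vs III: III (payoff 8).
No cell has both players best-responding. For instance, Firm A's best reply to IV is II, but against II Firm B prefers II over IV.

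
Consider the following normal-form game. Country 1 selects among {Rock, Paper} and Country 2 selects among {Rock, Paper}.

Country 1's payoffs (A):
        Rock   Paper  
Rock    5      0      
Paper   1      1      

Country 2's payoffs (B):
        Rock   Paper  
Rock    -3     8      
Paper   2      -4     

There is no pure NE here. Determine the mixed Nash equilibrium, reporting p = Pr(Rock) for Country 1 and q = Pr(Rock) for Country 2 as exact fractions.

In a mixed NE each player is indifferent between their pure strategies, so the opponent's mix sets the indifference.
Country 2 indifferent between Rock and Paper: p·(-3) + (1−p)·2 = p·8 + (1−p)·(-4) ⟹ 2 + (-5)p = (-4) + 12p ⟹ p = 6/17.
Country 1 indifferent between Rock and Paper: q·5 + (1−q)·0 = q·1 + (1−q)·1 ⟹ 0 + 5q = 1 + 0q ⟹ q = 1/5.

p = 6/17, q = 1/5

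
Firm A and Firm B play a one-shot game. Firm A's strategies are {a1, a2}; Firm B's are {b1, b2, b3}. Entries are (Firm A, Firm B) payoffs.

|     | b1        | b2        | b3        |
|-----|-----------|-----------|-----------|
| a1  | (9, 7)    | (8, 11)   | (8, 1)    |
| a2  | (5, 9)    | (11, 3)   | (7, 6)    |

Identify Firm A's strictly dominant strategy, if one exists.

Check whether one of Firm A's strategies beats all alternatives regardless of what the opponent does.
a1 is not dominant: against b2, a2 gives 11 > 8.
a2 is not dominant: against b1, a1 gives 9 > 5.
No single strategy is best against every opponent action.

None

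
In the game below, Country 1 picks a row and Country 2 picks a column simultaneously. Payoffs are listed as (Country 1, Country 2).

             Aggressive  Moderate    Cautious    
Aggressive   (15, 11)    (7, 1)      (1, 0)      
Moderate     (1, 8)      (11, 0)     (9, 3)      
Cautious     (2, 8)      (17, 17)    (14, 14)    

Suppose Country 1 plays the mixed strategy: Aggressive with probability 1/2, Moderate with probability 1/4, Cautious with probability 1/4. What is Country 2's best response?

Aggressive

Country 2's best reply maximizes expected payoff against the mix.
Aggressive: (1/2)·11 + (1/4)·8 + (1/4)·8 = 19/2
Moderate: (1/2)·1 + (1/4)·0 + (1/4)·17 = 19/4
Cautious: (1/2)·0 + (1/4)·3 + (1/4)·14 = 17/4
Highest expected payoff is 19/2, from Aggressive.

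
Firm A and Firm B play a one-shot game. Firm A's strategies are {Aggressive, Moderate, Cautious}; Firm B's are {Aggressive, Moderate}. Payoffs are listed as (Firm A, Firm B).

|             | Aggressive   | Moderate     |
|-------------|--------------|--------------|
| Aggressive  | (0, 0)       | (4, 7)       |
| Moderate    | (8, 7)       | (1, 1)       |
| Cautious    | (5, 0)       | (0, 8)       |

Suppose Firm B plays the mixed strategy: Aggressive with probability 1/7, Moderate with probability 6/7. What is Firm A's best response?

Firm A's best reply maximizes expected payoff against the mix.
Aggressive: (1/7)·0 + (6/7)·4 = 24/7
Moderate: (1/7)·8 + (6/7)·1 = 2
Cautious: (1/7)·5 + (6/7)·0 = 5/7
Highest expected payoff is 24/7, from Aggressive.

Aggressive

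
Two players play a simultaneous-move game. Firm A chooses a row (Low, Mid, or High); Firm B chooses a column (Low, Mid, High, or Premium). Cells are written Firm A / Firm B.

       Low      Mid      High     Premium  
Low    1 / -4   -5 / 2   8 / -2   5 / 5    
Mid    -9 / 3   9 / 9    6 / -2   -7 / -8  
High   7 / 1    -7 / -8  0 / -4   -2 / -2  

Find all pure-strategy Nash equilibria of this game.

Find each player's best response to every opponent strategy; NE are the intersections.
Firm A's best responses — vs Low: High (payoff 7); vs Mid: Mid (payoff 9); vs High: Low (payoff 8); vs Premium: Low (payoff 5).
Firm B's best responses — vs Low: Premium (payoff 5); vs Mid: Mid (payoff 9); vs High: Low (payoff 1).
Mutual best responses occur at (Low, Premium), (Mid, Mid), and (High, Low); at each, neither player gains by switching.

(Low, Premium), (Mid, Mid), and (High, Low)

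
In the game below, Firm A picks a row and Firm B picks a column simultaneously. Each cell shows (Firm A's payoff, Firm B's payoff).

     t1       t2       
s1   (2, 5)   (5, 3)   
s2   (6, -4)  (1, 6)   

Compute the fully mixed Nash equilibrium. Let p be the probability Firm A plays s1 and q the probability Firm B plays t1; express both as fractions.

In a mixed NE each player is indifferent between their pure strategies, so the opponent's mix sets the indifference.
Firm B indifferent between t1 and t2: p·5 + (1−p)·(-4) = p·3 + (1−p)·6 ⟹ (-4) + 9p = 6 + (-3)p ⟹ p = 5/6.
Firm A indifferent between s1 and s2: q·2 + (1−q)·5 = q·6 + (1−q)·1 ⟹ 5 + (-3)q = 1 + 5q ⟹ q = 1/2.

p = 5/6, q = 1/2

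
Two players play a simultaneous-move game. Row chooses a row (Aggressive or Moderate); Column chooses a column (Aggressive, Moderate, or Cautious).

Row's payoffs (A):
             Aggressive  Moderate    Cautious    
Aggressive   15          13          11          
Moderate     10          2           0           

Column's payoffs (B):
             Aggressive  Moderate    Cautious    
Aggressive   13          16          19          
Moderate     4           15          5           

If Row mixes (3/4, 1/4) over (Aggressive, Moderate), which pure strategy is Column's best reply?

Moderate

Column's best reply maximizes expected payoff against the mix.
Aggressive: (3/4)·13 + (1/4)·4 = 43/4
Moderate: (3/4)·16 + (1/4)·15 = 63/4
Cautious: (3/4)·19 + (1/4)·5 = 31/2
Highest expected payoff is 63/4, from Moderate.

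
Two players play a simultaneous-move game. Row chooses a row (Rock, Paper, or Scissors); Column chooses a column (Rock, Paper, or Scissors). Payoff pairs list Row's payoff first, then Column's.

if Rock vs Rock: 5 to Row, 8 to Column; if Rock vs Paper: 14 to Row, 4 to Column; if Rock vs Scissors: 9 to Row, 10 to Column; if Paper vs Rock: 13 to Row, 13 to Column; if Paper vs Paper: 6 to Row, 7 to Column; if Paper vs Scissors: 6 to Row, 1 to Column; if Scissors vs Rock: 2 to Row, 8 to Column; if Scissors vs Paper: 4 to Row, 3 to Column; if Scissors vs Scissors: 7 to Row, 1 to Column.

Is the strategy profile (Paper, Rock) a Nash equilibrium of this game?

Holding Column at Rock: Row gets 13 from Paper, versus 5 from Rock, 2 from Scissors. No profitable deviation for Row.
Holding Row at Paper: Column gets 13 from Rock, versus 7 from Paper, 1 from Scissors. No profitable deviation for Column either.

Yes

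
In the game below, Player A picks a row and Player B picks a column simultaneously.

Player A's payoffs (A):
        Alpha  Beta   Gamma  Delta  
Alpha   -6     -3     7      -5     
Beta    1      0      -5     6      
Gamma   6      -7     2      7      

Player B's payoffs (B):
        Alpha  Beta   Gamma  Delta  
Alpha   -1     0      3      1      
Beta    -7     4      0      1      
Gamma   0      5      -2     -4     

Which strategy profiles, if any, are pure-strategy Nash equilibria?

Check mutual best responses: a cell is a NE iff neither player can gain by unilaterally deviating.
Player A's best responses — vs Alpha: Gamma (payoff 6); vs Beta: Beta (payoff 0); vs Gamma: Alpha (payoff 7); vs Delta: Gamma (payoff 7).
Player B's best responses — vs Alpha: Gamma (payoff 3); vs Beta: Beta (payoff 4); vs Gamma: Beta (payoff 5).
Mutual best responses occur at (Alpha, Gamma) and (Beta, Beta); at each, neither player gains by switching.

(Alpha, Gamma) and (Beta, Beta)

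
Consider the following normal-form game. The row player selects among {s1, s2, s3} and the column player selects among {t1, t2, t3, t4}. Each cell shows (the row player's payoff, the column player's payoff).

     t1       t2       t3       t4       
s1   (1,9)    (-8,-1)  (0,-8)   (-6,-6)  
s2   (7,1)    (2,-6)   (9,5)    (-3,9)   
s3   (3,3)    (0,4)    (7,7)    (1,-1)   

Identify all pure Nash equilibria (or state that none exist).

None

Find each player's best response to every opponent strategy; NE are the intersections.
The row player's best responses — vs t1: s2 (payoff 7); vs t2: s2 (payoff 2); vs t3: s2 (payoff 9); vs t4: s3 (payoff 1).
The column player's best responses — vs s1: t1 (payoff 9); vs s2: t4 (payoff 9); vs s3: t3 (payoff 7).
No cell has both players best-responding. For instance, the row player's best reply to t1 is s2, but against s2 the column player prefers t4 over t1.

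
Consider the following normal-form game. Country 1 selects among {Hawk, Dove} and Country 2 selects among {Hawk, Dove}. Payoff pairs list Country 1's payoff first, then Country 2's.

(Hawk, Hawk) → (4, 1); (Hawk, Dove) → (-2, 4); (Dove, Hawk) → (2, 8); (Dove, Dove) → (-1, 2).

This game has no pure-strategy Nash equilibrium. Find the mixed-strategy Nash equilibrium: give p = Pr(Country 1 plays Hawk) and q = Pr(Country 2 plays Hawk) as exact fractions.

p = 2/3, q = 1/3

Each player's mixing probability is pinned down by making the *other* player indifferent.
Country 2 indifferent between Hawk and Dove: p·1 + (1−p)·8 = p·4 + (1−p)·2 ⟹ 8 + (-7)p = 2 + 2p ⟹ p = 2/3.
Country 1 indifferent between Hawk and Dove: q·4 + (1−q)·(-2) = q·2 + (1−q)·(-1) ⟹ (-2) + 6q = (-1) + 3q ⟹ q = 1/3.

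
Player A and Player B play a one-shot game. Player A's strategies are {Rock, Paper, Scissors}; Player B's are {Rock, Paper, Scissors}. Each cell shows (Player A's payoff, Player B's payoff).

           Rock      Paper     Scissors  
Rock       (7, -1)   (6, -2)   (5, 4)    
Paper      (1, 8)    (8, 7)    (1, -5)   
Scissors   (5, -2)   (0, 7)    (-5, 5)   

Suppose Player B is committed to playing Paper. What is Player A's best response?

Paper

With Player B fixed at Paper, Player A's payoffs are: Rock → 6, Paper → 8, Scissors → 0.
The maximum is 8, achieved by Paper.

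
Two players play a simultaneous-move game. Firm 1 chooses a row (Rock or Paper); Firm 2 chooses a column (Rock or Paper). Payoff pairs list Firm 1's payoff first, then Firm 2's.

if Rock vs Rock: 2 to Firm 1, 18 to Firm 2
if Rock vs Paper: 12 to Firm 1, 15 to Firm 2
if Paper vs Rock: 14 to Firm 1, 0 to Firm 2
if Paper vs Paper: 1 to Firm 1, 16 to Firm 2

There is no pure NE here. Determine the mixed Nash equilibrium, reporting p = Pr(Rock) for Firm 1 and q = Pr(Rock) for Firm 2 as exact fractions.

Each player's mixing probability is pinned down by making the *other* player indifferent.
Firm 2 indifferent between Rock and Paper: p·18 + (1−p)·0 = p·15 + (1−p)·16 ⟹ 0 + 18p = 16 + (-1)p ⟹ p = 16/19.
Firm 1 indifferent between Rock and Paper: q·2 + (1−q)·12 = q·14 + (1−q)·1 ⟹ 12 + (-10)q = 1 + 13q ⟹ q = 11/23.

p = 16/19, q = 11/23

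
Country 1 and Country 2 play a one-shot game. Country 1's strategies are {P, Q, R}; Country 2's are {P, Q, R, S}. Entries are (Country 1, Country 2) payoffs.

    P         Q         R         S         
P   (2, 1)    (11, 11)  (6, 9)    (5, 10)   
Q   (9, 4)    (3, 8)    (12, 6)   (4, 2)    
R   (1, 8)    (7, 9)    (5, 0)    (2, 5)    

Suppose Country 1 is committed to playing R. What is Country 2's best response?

With Country 1 fixed at R, Country 2's payoffs are: P → 8, Q → 9, R → 0, S → 5.
The maximum is 9, achieved by Q.

Q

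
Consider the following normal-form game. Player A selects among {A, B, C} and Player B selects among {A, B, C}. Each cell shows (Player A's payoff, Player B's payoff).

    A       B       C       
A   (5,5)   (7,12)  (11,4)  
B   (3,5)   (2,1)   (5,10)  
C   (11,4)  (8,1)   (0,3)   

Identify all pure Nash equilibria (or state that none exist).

(C, A)

A profile is a Nash equilibrium when each player is best-responding to the other.
Player A's best responses — vs A: C (payoff 11); vs B: C (payoff 8); vs C: A (payoff 11).
Player B's best responses — vs A: B (payoff 12); vs B: C (payoff 10); vs C: A (payoff 4).
The only mutual best response is (C, A); neither player gains by switching there.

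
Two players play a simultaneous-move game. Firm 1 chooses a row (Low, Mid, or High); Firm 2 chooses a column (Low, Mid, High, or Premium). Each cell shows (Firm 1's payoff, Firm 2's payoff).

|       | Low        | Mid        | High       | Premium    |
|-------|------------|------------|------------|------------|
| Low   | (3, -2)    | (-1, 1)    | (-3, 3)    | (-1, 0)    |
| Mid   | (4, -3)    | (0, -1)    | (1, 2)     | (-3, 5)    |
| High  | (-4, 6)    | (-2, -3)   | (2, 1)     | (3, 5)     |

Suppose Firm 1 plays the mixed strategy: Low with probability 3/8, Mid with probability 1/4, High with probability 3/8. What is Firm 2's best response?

Premium

Compute Firm 2's expected payoff from each pure strategy against the given mix.
Low: (3/8)·(-2) + (1/4)·(-3) + (3/8)·6 = 3/4
Mid: (3/8)·1 + (1/4)·(-1) + (3/8)·(-3) = -1
High: (3/8)·3 + (1/4)·2 + (3/8)·1 = 2
Premium: (3/8)·0 + (1/4)·5 + (3/8)·5 = 25/8
Highest expected payoff is 25/8, from Premium.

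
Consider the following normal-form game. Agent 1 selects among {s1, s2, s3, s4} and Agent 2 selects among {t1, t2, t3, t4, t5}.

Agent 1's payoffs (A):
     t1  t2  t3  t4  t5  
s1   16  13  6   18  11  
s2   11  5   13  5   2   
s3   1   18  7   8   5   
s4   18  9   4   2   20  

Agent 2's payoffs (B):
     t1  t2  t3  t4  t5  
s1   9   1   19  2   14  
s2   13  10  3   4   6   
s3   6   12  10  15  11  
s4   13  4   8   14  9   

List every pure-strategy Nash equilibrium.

No pure-strategy Nash equilibrium

A profile is a Nash equilibrium when each player is best-responding to the other.
Agent 1's best responses — vs t1: s4 (payoff 18); vs t2: s3 (payoff 18); vs t3: s2 (payoff 13); vs t4: s1 (payoff 18); vs t5: s4 (payoff 20).
Agent 2's best responses — vs s1: t3 (payoff 19); vs s2: t1 (payoff 13); vs s3: t4 (payoff 15); vs s4: t4 (payoff 14).
No cell has both players best-responding. For instance, Agent 1's best reply to t1 is s4, but against s4 Agent 2 prefers t4 over t1.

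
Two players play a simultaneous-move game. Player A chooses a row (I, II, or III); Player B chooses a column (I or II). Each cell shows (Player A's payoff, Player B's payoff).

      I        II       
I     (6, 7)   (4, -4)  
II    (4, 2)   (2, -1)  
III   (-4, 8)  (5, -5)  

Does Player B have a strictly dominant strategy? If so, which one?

Check whether one of Player B's strategies beats all alternatives regardless of what the opponent does.
I strictly dominates: vs I: 7 > -4; vs II: 2 > -1; vs III: 8 > -5.

I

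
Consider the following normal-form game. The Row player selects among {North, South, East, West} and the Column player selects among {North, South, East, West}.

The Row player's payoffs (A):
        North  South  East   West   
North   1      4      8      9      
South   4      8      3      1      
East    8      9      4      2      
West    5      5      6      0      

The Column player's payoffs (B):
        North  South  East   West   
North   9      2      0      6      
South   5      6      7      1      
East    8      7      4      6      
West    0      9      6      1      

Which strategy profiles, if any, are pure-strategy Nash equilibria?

(East, North)

A profile is a Nash equilibrium when each player is best-responding to the other.
The Row player's best responses — vs North: East (payoff 8); vs South: East (payoff 9); vs East: North (payoff 8); vs West: North (payoff 9).
The Column player's best responses — vs North: North (payoff 9); vs South: East (payoff 7); vs East: North (payoff 8); vs West: South (payoff 9).
The only mutual best response is (East, North); neither player gains by switching there.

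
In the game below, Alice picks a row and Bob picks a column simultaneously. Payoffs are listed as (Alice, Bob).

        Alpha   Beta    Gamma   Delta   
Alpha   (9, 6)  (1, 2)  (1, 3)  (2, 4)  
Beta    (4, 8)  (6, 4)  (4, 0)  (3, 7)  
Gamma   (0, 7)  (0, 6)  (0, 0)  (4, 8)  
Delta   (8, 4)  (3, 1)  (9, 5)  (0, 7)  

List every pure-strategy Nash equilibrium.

(Alpha, Alpha) and (Gamma, Delta)

A profile is a Nash equilibrium when each player is best-responding to the other.
Alice's best responses — vs Alpha: Alpha (payoff 9); vs Beta: Beta (payoff 6); vs Gamma: Delta (payoff 9); vs Delta: Gamma (payoff 4).
Bob's best responses — vs Alpha: Alpha (payoff 6); vs Beta: Alpha (payoff 8); vs Gamma: Delta (payoff 8); vs Delta: Delta (payoff 7).
Mutual best responses occur at (Alpha, Alpha) and (Gamma, Delta); at each, neither player gains by switching.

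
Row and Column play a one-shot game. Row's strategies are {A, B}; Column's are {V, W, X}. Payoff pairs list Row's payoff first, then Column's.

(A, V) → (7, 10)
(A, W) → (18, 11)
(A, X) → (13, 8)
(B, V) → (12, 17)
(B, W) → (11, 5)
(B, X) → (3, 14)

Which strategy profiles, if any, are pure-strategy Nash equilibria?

A profile is a Nash equilibrium when each player is best-responding to the other.
Row's best responses — vs V: B (payoff 12); vs W: A (payoff 18); vs X: A (payoff 13).
Column's best responses — vs A: W (payoff 11); vs B: V (payoff 17).
Mutual best responses occur at (A, W) and (B, V); at each, neither player gains by switching.

(A, W) and (B, V)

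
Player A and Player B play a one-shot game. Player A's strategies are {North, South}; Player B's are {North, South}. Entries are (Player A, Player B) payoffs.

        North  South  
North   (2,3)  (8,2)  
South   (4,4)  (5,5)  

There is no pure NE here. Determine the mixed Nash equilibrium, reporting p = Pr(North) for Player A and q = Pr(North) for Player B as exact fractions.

p = 1/2, q = 3/5

In a mixed NE each player is indifferent between their pure strategies, so the opponent's mix sets the indifference.
Player B indifferent between North and South: p·3 + (1−p)·4 = p·2 + (1−p)·5 ⟹ 4 + (-1)p = 5 + (-3)p ⟹ p = 1/2.
Player A indifferent between North and South: q·2 + (1−q)·8 = q·4 + (1−q)·5 ⟹ 8 + (-6)q = 5 + (-1)q ⟹ q = 3/5.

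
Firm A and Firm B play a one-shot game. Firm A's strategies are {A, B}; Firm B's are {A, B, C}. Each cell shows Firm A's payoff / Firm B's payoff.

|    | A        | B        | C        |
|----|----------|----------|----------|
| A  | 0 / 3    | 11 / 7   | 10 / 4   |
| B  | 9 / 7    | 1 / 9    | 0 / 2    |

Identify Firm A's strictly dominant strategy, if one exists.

No strictly dominant strategy

A strategy is strictly dominant if it gives Firm A a strictly higher payoff than every other strategy, against every choice by the opponent.
A is not dominant: against A, B gives 9 > 0.
B is not dominant: against B, A gives 11 > 1.
No single strategy is best against every opponent action.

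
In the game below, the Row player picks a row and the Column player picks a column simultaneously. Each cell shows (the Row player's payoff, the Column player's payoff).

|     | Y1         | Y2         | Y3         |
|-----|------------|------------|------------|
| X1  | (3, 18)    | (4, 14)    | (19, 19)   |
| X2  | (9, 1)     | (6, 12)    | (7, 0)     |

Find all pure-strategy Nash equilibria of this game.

Check mutual best responses: a cell is a NE iff neither player can gain by unilaterally deviating.
The Row player's best responses — vs Y1: X2 (payoff 9); vs Y2: X2 (payoff 6); vs Y3: X1 (payoff 19).
The Column player's best responses — vs X1: Y3 (payoff 19); vs X2: Y2 (payoff 12).
Mutual best responses occur at (X1, Y3) and (X2, Y2); at each, neither player gains by switching.

(X1, Y3) and (X2, Y2)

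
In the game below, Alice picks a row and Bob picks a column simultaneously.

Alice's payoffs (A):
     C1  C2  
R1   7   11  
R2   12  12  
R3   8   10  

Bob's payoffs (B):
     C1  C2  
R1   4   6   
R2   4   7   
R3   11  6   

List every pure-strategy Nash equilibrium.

(R2, C2)

Find each player's best response to every opponent strategy; NE are the intersections.
Alice's best responses — vs C1: R2 (payoff 12); vs C2: R2 (payoff 12).
Bob's best responses — vs R1: C2 (payoff 6); vs R2: C2 (payoff 7); vs R3: C1 (payoff 11).
The only mutual best response is (R2, C2); neither player gains by switching there.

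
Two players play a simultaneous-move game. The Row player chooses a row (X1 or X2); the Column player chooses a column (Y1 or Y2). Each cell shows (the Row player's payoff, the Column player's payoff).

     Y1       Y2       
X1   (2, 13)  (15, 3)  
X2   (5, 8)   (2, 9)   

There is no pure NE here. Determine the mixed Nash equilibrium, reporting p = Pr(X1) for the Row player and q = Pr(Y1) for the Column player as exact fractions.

p = 1/11, q = 13/16

In a mixed NE each player is indifferent between their pure strategies, so the opponent's mix sets the indifference.
The Column player indifferent between Y1 and Y2: p·13 + (1−p)·8 = p·3 + (1−p)·9 ⟹ 8 + 5p = 9 + (-6)p ⟹ p = 1/11.
The Row player indifferent between X1 and X2: q·2 + (1−q)·15 = q·5 + (1−q)·2 ⟹ 15 + (-13)q = 2 + 3q ⟹ q = 13/16.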